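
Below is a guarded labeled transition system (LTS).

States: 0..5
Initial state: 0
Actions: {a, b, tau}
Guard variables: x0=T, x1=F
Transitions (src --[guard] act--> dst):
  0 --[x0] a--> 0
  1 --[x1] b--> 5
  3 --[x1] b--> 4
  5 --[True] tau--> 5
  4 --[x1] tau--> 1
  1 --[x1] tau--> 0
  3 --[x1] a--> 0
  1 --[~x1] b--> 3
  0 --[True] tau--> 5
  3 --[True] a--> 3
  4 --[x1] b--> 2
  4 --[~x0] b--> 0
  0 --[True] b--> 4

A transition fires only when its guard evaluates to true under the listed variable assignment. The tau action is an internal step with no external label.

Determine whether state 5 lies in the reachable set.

Answer: REACHABLE

Analysis:
After dropping false guards: 6 live edges.
L0 = {0}
L1 = {4,5}  now seen {0,4,5}
R = {0,4,5}
Path to 5: tau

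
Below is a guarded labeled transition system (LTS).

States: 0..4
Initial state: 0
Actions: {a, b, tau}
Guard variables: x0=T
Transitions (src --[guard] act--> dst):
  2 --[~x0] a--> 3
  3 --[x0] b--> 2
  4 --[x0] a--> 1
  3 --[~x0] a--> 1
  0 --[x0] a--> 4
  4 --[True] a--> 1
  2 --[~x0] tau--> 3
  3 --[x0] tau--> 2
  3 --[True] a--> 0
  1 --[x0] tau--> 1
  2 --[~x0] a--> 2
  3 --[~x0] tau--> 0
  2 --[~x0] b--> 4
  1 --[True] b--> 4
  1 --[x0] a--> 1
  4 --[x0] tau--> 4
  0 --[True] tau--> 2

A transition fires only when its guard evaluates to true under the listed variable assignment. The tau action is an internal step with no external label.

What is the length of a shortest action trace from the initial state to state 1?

Breadth-first toward 1:
  depth 0: {0}
  depth 1: {2,4}
  depth 2: {1}
1 enters at depth 2; path a·a

Answer: 2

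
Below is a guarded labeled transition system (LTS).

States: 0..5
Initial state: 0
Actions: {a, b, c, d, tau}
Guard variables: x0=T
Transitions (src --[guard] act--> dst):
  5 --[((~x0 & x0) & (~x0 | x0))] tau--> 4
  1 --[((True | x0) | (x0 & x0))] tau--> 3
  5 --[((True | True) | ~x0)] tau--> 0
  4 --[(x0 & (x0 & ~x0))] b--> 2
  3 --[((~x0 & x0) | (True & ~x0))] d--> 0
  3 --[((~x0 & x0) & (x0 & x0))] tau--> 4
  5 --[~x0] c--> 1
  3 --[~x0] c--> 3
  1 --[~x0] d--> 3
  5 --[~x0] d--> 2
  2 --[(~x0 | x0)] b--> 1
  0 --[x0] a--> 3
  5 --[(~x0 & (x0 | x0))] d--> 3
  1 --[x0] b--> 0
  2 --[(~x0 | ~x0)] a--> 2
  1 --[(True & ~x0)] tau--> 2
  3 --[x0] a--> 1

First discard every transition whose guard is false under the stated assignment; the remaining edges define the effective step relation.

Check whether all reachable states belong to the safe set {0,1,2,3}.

Inv-set: {0,1,2,3}
Reachable = {0,1,3}
  0: ✓
  1: ✓
  3: ✓

Answer: INVARIANT HOLDS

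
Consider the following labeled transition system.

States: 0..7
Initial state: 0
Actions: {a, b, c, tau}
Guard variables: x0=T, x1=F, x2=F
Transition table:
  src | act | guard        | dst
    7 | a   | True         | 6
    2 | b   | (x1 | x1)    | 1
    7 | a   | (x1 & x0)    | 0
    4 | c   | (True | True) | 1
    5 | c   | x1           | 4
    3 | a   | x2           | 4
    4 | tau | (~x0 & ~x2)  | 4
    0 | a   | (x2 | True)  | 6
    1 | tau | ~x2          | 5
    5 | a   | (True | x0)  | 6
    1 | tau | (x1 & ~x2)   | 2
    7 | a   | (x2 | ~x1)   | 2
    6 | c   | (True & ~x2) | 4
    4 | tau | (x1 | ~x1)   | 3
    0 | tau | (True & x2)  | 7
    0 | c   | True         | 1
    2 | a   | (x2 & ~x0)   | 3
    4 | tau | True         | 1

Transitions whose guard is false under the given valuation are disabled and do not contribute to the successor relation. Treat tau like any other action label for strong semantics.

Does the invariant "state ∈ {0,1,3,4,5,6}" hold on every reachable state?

Answer: INVARIANT HOLDS

Working:
Allowed set {0,1,3,4,5,6}
R = {0,1,3,4,5,6}
  0: safe
  1: safe
  3: safe
  4: safe
  5: safe
  6: safe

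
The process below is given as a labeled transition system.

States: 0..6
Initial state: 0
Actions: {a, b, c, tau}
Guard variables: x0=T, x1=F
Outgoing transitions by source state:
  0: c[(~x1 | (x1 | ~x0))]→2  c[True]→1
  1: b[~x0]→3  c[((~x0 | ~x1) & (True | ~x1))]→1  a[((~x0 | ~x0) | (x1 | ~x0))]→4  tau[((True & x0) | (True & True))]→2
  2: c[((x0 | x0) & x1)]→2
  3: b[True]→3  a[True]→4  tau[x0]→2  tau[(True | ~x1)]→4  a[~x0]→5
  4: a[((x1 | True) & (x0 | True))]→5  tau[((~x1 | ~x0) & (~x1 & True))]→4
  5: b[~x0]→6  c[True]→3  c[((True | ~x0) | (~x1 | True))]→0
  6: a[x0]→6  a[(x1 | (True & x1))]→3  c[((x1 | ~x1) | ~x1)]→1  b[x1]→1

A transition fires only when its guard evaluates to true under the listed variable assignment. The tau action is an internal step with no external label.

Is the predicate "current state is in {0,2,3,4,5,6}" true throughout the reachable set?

Answer: INVARIANT VIOLATED at state 1

Analysis:
Safe = {0,2,3,4,5,6}
Reach set: {0,1,2}
  0: ok
  1: ✗ unsafe
  2: ok
counterexample path to 1: c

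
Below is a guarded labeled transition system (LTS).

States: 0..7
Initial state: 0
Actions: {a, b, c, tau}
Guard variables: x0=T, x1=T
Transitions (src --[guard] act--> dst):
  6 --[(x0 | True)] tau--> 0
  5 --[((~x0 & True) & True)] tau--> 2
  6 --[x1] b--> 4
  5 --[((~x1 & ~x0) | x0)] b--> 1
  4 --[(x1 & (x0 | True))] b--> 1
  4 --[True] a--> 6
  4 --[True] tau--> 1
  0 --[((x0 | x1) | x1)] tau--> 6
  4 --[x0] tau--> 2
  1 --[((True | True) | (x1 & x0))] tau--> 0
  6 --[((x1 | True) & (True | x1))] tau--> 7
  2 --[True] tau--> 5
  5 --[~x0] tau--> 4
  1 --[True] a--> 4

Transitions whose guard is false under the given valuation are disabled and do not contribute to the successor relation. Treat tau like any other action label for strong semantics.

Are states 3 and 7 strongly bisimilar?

Answer: BISIMILAR

Analysis:
Compute ~ classes (split until stable):
  P[0] = {{0,1,2,3,4,5,6,7}}
  P[1] = {{0,2},{1},{3,7},{4},{5},{6}}
  P[2] = {{0},{1},{2},{3,7},{4},{5},{6}}
stable after 3 split(s): 7 block(s)
[3]={3,7}  [7]={3,7}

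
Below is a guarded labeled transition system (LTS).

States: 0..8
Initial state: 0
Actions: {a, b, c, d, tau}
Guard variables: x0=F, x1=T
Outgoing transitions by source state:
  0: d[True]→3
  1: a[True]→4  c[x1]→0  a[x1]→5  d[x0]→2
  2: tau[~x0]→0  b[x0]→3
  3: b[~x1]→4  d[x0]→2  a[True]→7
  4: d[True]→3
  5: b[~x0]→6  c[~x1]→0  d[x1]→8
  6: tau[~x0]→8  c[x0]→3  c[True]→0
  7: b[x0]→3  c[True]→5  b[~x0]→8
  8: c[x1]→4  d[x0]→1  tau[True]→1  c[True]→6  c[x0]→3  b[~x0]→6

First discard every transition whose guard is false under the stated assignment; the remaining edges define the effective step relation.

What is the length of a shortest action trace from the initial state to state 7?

Layered search for 7:
  Layer 0: {0}
  Layer 1: {3}
  Layer 2: {7}
7 enters at depth 2; path d·a

Answer: 2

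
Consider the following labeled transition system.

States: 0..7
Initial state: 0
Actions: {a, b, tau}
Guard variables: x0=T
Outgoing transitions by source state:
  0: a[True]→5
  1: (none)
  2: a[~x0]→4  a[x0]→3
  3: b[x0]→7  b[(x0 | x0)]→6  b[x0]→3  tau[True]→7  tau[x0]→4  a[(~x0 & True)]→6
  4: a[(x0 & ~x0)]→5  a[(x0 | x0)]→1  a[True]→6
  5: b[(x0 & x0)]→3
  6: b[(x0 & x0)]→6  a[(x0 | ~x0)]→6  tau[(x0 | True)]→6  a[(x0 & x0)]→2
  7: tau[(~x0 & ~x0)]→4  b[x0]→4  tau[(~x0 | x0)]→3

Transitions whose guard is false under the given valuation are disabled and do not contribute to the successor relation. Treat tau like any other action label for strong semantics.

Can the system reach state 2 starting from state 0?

After dropping false guards: 16 live edges.
Layer 0: {0}
Layer 1: {5}  now seen {0,5}
Layer 2: {3}  now seen {0,3,5}
Layer 3: {4,6,7}  now seen {0,3,4,5,6,7}
Layer 4: {1,2}  now seen {0,1,2,3,4,5,6,7}
Reachable = {0,1,2,3,4,5,6,7}
Path to 2: a·b·b·a

Answer: REACHABLE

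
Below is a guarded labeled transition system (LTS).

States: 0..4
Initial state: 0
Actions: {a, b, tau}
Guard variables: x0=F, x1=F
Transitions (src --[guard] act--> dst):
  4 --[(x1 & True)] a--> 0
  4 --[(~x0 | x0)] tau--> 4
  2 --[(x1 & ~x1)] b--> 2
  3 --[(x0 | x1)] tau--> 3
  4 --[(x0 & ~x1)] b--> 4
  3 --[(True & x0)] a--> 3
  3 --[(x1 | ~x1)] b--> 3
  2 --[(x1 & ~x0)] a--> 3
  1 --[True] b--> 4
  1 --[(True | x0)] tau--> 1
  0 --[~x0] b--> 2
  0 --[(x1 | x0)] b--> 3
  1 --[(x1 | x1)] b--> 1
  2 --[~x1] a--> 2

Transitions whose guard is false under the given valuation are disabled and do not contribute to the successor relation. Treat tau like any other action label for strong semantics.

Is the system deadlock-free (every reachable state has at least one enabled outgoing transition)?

Answer: DEADLOCK-FREE

Analysis:
Reach set: {0,2}
  0: b→2  [1 exit(s)]
  2: a→2  [1 exit(s)]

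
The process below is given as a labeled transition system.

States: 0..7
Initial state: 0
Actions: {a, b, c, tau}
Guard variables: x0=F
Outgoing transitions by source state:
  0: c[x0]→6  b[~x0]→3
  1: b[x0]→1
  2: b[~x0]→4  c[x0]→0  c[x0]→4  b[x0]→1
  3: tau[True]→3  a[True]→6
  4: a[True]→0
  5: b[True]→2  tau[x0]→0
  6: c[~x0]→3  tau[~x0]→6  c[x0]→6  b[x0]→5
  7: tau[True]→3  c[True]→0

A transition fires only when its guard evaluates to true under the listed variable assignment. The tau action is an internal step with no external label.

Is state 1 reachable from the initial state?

Answer: UNREACHABLE

Working:
10 transition(s) survive guard evaluation.
depth 0: {0}
depth 1: {3}  now seen {0,3}
depth 2: {6}  now seen {0,3,6}
Reach set: {0,3,6}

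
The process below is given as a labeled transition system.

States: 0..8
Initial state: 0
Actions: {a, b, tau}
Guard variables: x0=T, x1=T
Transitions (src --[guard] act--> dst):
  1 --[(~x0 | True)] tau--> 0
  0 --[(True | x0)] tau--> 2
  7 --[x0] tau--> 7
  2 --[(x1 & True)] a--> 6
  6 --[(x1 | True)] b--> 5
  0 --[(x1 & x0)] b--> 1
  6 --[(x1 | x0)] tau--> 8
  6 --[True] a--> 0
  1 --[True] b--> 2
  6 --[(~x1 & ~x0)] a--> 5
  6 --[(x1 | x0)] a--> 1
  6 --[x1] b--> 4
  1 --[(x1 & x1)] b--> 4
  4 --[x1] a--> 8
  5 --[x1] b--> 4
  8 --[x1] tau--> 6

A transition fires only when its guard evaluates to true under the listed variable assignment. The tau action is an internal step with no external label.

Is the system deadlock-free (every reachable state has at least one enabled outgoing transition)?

Answer: DEADLOCK-FREE

Analysis:
R = {0,1,2,4,5,6,8}
  0: b→1  tau→2  [deg 2]
  1: b→2  b→4  tau→0  [deg 3]
  2: a→6  [deg 1]
  4: a→8  [deg 1]
  5: b→4  [deg 1]
  6: a→0  a→1  b→4  b→5  tau→8  [deg 5]
  8: tau→6  [deg 1]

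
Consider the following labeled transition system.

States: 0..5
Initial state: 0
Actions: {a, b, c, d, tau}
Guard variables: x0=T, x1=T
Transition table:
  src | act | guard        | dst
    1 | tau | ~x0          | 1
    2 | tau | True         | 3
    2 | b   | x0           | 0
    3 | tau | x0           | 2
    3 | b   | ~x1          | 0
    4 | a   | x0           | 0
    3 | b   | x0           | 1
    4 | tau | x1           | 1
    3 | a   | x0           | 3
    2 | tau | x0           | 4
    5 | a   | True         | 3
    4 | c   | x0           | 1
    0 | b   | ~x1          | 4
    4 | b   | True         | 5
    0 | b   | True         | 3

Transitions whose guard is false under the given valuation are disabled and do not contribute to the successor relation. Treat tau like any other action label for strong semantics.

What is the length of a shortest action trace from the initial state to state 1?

Answer: 2

Analysis:
Breadth-first toward 1:
  L0 = {0}
  L1 = {3}
  L2 = {1,2}
depth(1)=2, e.g. b·b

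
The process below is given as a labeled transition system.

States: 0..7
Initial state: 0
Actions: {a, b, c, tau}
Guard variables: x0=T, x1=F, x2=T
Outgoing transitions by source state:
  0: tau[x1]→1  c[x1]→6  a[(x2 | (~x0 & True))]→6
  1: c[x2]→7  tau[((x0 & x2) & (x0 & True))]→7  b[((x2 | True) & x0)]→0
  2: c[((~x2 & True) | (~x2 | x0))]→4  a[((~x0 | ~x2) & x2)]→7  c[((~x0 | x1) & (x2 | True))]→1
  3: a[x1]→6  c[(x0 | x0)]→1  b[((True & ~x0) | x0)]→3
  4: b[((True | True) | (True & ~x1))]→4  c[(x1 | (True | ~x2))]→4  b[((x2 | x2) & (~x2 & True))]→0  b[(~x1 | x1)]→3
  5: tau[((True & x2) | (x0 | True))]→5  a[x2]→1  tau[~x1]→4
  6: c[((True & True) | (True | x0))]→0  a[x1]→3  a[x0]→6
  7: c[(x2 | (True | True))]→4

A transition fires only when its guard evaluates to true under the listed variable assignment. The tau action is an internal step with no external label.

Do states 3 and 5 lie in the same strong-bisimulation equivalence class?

Bisimulation quotient by refinement:
  P[0] = {{0,1,2,3,4,5,6,7}}
  P[1] = {{0},{1},{2,7},{3,4},{5},{6}}
  P[2] = {{0},{1},{2,7},{3},{4},{5},{6}}
stable after 3 split(s): 7 block(s)
3∈{3}, 5∈{5}

Answer: NOT BISIMILAR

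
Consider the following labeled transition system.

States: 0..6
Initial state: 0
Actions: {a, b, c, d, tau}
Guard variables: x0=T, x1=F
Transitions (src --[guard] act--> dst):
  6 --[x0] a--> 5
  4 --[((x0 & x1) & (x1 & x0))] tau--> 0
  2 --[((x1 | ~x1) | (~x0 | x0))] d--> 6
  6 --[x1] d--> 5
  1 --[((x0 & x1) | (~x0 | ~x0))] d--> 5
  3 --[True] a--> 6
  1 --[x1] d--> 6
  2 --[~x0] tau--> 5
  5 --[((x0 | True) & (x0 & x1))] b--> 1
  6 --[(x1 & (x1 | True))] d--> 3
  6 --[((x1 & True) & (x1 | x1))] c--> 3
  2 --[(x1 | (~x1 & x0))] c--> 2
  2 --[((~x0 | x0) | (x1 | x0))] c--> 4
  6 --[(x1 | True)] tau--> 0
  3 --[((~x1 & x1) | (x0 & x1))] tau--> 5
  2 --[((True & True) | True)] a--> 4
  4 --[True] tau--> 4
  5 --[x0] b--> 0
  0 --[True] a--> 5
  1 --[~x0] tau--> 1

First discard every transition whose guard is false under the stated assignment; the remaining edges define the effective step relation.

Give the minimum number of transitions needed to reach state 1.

Layered search for 1:
  L0 = {0}
  L1 = {5}
1 never appears.

Answer: UNREACHABLE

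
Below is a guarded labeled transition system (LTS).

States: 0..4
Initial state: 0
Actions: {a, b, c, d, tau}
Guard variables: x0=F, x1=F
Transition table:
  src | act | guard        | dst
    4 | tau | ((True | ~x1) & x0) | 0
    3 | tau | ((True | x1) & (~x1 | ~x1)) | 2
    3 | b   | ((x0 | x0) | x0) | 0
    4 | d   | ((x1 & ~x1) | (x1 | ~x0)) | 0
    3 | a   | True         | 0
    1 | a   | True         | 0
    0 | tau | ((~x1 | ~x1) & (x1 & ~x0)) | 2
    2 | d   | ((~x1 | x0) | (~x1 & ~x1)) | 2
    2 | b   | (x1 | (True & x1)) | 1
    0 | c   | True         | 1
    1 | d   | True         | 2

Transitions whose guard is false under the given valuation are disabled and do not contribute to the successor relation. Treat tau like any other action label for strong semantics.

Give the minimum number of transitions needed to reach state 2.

Layered search for 2:
  depth 0: {0}
  depth 1: {1}
  depth 2: {2}
first hit 2 at d=2 via c·d

Answer: 2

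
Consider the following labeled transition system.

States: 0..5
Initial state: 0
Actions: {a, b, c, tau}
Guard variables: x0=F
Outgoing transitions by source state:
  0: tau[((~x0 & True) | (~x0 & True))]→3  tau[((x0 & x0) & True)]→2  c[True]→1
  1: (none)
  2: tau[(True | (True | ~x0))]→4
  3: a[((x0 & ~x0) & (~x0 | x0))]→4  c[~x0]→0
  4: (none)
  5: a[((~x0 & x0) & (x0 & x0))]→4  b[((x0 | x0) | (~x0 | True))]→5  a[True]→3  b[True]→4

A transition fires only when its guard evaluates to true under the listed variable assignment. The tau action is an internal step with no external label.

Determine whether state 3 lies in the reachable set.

After dropping false guards: 7 live edges.
Layer 0: {0}
Layer 1: {1,3}  cumulative {0,1,3}
Reachable = {0,1,3}
witness 3: tau

Answer: REACHABLE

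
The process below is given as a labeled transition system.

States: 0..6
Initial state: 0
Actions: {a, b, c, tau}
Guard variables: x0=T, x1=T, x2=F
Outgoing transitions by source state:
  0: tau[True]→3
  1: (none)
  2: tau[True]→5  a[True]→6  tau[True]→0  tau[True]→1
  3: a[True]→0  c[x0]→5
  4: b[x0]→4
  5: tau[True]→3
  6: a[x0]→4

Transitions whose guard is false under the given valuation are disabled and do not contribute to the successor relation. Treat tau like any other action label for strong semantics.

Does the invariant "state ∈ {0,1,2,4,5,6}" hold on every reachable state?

Answer: INVARIANT VIOLATED at state 3

Working:
Safe = {0,1,2,4,5,6}
R = {0,3,5}
  0: safe
  3: VIOLATES
  5: safe
reach 3 via tau — violates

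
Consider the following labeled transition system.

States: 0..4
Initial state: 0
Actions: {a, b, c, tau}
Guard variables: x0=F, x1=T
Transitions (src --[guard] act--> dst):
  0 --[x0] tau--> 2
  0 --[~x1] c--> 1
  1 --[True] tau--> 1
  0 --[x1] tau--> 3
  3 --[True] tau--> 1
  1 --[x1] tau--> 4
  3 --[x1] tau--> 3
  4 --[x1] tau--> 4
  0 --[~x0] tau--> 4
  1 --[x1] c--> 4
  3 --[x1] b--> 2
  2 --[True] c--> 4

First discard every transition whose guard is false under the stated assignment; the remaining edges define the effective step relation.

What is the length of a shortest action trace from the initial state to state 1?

BFS to 1:
  Layer 0: {0}
  Layer 1: {3,4}
  Layer 2: {1,2}
1 enters at depth 2; path tau·tau

Answer: 2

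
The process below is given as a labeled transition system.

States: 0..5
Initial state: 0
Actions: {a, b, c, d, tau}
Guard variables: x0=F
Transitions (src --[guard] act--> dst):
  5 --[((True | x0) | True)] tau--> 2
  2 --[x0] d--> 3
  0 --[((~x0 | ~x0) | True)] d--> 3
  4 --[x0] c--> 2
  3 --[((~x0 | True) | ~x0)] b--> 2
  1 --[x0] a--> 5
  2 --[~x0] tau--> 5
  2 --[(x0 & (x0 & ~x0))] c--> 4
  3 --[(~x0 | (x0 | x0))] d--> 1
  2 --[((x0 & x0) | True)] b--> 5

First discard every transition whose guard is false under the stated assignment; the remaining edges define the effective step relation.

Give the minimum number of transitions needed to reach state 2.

Breadth-first toward 2:
  depth 0: {0}
  depth 1: {3}
  depth 2: {1,2}
2 enters at depth 2; path d·b

Answer: 2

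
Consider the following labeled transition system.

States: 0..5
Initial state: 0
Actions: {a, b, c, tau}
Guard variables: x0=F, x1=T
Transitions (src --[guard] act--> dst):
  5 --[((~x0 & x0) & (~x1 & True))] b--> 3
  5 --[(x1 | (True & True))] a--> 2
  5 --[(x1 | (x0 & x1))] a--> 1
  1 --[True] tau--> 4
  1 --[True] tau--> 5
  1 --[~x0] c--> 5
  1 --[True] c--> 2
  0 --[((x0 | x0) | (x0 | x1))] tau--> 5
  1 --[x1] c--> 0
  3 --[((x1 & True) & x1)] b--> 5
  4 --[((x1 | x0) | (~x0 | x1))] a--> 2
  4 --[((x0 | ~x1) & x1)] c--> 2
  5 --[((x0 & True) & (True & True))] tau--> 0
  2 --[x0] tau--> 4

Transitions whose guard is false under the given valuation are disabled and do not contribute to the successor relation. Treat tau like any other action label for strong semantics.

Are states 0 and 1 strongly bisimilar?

Bisimulation quotient by refinement:
  π0 = {{0,1,2,3,4,5}}
  π1 = {{0},{1},{2},{3},{4,5}}
  π2 = {{0},{1},{2},{3},{4},{5}}
Fixed point at round 3; 6 class(es).
[0]={0}  [1]={1}

Answer: NOT BISIMILAR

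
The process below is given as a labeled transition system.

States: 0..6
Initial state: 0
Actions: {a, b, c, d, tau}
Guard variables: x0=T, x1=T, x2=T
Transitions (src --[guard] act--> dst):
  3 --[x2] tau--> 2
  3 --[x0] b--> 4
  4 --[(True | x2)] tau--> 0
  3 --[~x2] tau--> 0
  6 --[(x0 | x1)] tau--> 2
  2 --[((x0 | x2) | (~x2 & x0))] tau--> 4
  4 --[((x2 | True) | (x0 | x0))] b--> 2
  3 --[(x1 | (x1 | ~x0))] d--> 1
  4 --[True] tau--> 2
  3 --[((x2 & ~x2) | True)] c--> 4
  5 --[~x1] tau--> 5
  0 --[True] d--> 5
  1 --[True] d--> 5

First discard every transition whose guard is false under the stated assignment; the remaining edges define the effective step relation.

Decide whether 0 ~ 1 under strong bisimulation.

Compute ~ classes (split until stable):
  P[0] = {{0,1,2,3,4,5,6}}
  P[1] = {{0,1},{2,6},{3},{4},{5}}
  P[2] = {{0,1},{2},{3},{4},{5},{6}}
stable after 3 split(s): 6 block(s)
class of 0: {0,1}; class of 1: {0,1}

Answer: BISIMILAR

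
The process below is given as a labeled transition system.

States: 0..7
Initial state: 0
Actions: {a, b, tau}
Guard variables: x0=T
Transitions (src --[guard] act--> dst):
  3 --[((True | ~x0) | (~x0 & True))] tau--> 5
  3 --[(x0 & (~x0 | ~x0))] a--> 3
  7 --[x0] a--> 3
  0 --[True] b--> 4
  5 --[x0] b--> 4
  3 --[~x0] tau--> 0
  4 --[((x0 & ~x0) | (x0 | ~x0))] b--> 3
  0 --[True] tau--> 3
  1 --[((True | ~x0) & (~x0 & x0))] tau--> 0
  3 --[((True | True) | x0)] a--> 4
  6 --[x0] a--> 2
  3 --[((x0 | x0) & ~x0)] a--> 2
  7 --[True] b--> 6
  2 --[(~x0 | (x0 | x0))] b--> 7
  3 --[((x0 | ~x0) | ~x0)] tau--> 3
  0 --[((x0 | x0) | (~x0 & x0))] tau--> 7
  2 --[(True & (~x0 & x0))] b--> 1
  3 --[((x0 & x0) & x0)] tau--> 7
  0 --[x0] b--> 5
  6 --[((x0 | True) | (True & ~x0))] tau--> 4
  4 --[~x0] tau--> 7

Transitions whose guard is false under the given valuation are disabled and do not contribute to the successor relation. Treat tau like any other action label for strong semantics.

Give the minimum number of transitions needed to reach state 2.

Layered search for 2:
  depth 0: {0}
  depth 1: {3,4,5,7}
  depth 2: {6}
  depth 3: {2}
2 enters at depth 3; path tau·b·a

Answer: 3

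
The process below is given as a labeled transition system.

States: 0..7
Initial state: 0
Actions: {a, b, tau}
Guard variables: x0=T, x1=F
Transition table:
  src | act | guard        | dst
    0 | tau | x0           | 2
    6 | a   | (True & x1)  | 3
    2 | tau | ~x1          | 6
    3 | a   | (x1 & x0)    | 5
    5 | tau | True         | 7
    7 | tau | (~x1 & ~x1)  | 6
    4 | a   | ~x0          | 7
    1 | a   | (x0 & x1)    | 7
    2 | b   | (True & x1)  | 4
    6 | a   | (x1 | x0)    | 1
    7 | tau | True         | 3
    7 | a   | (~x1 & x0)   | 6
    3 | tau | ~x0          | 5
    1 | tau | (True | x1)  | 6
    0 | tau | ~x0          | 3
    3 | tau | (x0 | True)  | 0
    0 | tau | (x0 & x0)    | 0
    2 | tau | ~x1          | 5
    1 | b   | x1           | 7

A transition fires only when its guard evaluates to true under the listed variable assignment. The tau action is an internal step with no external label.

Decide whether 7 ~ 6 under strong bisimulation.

Answer: NOT BISIMILAR

Working:
Bisimulation quotient by refinement:
  P[0] = {{0,1,2,3,4,5,6,7}}
  P[1] = {{0,1,2,3,5},{4},{6},{7}}
  P[2] = {{0,3},{1},{2},{4},{5},{6},{7}}
  P[3] = {{0},{1},{2},{3},{4},{5},{6},{7}}
stable after 4 split(s): 8 block(s)
[7]={7}  [6]={6}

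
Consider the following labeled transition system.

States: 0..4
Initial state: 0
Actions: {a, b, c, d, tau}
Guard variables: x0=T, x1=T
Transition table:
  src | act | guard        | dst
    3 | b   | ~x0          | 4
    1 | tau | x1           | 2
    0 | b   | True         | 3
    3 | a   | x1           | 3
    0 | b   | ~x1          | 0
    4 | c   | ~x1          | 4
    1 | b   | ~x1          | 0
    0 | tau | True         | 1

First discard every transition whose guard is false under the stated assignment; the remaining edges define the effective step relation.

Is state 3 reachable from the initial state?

4 transition(s) survive guard evaluation.
L0 = {0}
L1 = {1,3}  now seen {0,1,3}
L2 = {2}  now seen {0,1,2,3}
Reach set: {0,1,2,3}
witness 3: b

Answer: REACHABLE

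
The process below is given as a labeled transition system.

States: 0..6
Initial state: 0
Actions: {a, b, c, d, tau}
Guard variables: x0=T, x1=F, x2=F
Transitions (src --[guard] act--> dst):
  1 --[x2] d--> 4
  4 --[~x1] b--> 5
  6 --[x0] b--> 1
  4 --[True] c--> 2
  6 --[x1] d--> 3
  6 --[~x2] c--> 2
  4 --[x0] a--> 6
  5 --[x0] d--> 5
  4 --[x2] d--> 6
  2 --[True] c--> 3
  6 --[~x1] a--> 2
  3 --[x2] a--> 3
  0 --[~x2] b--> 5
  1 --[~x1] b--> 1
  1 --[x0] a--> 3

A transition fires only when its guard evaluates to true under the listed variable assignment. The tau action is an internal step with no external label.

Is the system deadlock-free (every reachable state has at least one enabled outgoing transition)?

Answer: DEADLOCK-FREE

Trace:
Reachable = {0,5}
  0: b→5  [1 out]
  5: d→5  [1 out]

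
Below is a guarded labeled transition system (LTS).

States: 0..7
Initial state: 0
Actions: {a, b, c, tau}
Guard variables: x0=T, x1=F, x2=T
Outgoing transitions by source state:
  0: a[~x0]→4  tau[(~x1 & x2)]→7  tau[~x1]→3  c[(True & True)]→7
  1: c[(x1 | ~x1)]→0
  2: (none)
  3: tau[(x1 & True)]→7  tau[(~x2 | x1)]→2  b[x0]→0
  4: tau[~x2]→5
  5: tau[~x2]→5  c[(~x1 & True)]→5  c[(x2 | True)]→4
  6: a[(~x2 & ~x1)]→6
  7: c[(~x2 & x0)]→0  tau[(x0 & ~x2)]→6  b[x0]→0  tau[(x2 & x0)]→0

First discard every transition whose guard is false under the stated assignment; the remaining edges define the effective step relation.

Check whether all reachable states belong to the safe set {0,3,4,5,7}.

Answer: INVARIANT HOLDS

Analysis:
Inv-set: {0,3,4,5,7}
Reachable = {0,3,7}
  0: ✓
  3: ✓
  7: ✓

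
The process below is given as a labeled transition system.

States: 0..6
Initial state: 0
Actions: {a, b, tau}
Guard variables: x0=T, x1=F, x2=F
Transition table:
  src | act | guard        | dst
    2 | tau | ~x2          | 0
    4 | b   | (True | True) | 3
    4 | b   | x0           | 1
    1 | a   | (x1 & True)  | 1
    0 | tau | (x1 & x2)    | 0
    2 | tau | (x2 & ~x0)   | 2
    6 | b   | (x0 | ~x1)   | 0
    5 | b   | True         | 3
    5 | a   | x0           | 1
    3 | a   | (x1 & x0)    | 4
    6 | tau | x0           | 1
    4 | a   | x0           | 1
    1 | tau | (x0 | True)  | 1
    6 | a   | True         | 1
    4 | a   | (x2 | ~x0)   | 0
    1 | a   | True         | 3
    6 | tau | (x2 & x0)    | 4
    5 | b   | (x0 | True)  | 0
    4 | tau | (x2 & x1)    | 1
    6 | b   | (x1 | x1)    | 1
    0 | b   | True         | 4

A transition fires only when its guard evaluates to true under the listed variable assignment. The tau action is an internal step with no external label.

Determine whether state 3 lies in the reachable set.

Guard filter leaves 13 enabled edge(s).
depth 0: {0}
depth 1: {4}  now seen {0,4}
depth 2: {1,3}  now seen {0,1,3,4}
Reach set: {0,1,3,4}
Path to 3: b·b

Answer: REACHABLE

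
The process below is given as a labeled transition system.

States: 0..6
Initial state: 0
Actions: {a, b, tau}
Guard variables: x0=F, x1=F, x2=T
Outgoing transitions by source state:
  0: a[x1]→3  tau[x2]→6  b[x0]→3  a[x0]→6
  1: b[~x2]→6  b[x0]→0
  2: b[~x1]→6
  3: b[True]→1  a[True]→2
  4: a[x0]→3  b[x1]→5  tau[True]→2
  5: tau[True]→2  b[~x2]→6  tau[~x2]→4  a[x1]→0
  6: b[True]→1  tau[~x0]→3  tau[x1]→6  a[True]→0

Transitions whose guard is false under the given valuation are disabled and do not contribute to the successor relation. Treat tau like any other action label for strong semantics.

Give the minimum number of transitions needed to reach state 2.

Layered search for 2:
  Layer 0: {0}
  Layer 1: {6}
  Layer 2: {1,3}
  Layer 3: {2}
depth(2)=3, e.g. tau·tau·a

Answer: 3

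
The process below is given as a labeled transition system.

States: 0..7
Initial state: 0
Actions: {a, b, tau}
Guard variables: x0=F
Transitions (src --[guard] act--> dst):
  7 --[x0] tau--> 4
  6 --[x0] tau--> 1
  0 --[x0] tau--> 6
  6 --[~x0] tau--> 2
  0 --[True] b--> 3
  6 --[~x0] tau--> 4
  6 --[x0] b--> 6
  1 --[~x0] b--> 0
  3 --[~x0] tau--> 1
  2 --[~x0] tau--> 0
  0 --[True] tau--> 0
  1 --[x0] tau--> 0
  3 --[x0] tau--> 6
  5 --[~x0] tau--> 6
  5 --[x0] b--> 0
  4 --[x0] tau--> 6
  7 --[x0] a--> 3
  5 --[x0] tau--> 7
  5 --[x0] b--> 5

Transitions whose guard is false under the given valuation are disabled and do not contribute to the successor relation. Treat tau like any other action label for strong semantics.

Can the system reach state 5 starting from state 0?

8 transition(s) survive guard evaluation.
L0 = {0}
L1 = {3}  cumulative {0,3}
L2 = {1}  cumulative {0,1,3}
Reachable = {0,1,3}

Answer: UNREACHABLE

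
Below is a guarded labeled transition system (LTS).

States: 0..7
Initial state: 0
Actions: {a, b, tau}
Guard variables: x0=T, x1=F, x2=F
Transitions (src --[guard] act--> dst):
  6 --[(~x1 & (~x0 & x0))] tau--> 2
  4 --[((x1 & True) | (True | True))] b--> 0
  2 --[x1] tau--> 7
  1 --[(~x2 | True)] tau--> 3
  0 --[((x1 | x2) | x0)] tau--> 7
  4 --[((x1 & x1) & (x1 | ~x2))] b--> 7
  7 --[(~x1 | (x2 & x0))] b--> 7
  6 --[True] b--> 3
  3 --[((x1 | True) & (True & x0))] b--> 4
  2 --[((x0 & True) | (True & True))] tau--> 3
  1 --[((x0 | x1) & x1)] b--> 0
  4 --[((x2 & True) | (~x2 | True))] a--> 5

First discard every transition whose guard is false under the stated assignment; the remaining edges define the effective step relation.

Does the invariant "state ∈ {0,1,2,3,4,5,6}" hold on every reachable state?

Answer: INVARIANT VIOLATED at state 7

Analysis:
Inv-set: {0,1,2,3,4,5,6}
Reach set: {0,7}
  0: safe
  7: VIOLATES
witness against invariant: tau → 7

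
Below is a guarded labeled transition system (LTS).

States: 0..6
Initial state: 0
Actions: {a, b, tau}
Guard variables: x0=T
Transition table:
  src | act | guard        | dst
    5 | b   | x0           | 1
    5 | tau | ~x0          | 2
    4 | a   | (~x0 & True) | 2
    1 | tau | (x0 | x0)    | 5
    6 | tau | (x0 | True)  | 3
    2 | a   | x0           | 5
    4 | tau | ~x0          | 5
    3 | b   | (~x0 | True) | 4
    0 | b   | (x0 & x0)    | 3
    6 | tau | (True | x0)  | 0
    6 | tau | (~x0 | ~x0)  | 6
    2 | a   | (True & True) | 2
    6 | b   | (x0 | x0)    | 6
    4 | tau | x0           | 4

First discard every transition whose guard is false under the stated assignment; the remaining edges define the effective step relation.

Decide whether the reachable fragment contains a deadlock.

Answer: DEADLOCK-FREE

Trace:
R = {0,3,4}
  0: b→3  [deg 1]
  3: b→4  [deg 1]
  4: tau→4  [deg 1]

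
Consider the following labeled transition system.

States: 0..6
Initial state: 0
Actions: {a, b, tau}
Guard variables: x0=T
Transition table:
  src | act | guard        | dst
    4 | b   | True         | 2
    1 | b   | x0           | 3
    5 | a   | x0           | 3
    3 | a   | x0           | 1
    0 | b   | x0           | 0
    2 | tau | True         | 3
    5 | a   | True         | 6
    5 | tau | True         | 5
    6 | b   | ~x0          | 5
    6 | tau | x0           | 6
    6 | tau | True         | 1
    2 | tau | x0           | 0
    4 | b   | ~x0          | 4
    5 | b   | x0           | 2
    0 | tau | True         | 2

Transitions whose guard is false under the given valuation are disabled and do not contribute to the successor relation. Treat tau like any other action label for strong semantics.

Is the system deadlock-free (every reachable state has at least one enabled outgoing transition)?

Reach set: {0,1,2,3}
  0: b→0  tau→2  [2 exit(s)]
  1: b→3  [1 exit(s)]
  2: tau→0  tau→3  [2 exit(s)]
  3: a→1  [1 exit(s)]

Answer: DEADLOCK-FREE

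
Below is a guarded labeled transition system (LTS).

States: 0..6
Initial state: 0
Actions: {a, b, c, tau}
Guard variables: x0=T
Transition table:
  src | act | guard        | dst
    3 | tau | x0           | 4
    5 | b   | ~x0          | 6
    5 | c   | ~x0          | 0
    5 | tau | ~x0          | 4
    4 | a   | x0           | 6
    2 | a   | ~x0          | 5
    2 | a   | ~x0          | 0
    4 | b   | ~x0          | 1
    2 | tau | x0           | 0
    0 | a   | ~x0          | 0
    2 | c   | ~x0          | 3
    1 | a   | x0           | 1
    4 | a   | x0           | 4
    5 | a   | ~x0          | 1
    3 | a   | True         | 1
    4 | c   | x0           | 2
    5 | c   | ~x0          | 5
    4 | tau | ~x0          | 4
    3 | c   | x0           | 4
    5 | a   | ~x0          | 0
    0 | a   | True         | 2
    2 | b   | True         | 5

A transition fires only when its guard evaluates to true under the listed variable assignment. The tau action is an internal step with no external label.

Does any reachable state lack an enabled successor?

R = {0,2,5}
  0: a→2  [1 out]
  2: b→5  tau→0  [2 out]
  5: ∅  [no exit]
witness 5: a·b

Answer: DEADLOCK at state 5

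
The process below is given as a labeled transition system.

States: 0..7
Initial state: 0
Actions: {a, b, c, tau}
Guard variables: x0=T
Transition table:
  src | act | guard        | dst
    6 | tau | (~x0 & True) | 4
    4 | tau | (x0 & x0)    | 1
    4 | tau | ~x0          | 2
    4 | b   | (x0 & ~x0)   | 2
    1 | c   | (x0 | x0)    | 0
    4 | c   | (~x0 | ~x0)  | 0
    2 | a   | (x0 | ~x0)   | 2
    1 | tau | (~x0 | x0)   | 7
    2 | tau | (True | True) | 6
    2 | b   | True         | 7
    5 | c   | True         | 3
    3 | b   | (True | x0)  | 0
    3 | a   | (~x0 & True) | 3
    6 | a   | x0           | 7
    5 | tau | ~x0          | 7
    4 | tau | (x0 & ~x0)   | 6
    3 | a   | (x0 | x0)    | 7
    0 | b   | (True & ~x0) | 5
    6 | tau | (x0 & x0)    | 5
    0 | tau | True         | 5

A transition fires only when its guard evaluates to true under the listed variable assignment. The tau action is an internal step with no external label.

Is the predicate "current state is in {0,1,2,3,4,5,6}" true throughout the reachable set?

Answer: INVARIANT VIOLATED at state 7

Trace:
Allowed set {0,1,2,3,4,5,6}
Reachable = {0,3,5,7}
  0: ok
  3: ok
  5: ok
  7: ✗ unsafe
reach 7 via tau·c·a — violates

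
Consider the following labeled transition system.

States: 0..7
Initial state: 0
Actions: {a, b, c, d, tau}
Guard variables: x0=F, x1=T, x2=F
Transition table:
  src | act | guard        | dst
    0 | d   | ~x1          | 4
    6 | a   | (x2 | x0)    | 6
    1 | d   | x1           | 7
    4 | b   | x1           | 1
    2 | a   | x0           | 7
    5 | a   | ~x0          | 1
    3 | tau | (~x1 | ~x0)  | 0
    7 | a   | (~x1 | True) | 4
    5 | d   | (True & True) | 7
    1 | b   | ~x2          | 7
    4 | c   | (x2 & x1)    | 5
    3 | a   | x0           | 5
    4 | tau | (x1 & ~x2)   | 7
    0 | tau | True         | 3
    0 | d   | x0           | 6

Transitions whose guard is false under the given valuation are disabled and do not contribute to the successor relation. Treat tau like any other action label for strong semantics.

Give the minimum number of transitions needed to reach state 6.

Layered search for 6:
  depth 0: {0}
  depth 1: {3}
6 never appears.

Answer: UNREACHABLE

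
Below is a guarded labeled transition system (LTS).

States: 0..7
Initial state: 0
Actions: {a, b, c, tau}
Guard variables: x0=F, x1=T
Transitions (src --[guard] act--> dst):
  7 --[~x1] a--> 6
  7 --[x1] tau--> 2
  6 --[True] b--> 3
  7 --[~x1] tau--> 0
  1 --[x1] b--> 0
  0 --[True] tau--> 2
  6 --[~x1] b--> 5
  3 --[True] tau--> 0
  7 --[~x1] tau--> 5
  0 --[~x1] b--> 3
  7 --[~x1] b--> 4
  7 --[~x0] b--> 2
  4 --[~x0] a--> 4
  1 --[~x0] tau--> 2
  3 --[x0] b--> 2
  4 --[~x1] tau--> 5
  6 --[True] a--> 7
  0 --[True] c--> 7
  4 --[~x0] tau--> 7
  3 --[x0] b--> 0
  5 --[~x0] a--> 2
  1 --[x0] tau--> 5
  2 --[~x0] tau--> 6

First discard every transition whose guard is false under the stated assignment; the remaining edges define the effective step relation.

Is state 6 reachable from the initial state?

Answer: REACHABLE

Working:
After dropping false guards: 13 live edges.
Layer 0: {0}
Layer 1: {2,7}  now seen {0,2,7}
Layer 2: {6}  now seen {0,2,6,7}
Layer 3: {3}  now seen {0,2,3,6,7}
Reach set: {0,2,3,6,7}
witness 6: tau·tau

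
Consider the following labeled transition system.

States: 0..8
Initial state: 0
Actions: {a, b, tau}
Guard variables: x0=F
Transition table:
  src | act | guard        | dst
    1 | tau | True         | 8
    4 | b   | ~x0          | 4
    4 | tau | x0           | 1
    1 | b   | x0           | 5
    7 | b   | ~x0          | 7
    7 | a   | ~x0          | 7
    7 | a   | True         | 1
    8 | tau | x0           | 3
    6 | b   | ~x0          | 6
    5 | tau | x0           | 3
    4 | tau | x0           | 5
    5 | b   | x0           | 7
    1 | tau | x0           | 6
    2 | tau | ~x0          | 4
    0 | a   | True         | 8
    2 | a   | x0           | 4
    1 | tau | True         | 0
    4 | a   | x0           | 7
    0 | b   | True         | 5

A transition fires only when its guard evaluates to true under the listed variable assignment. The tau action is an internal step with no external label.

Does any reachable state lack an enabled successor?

Reach set: {0,5,8}
  0: a→8  b→5  [deg 2]
  5: ∅  [deadlock]
  8: ∅  [deadlock]
trace reaching 5: b

Answer: DEADLOCK at state 5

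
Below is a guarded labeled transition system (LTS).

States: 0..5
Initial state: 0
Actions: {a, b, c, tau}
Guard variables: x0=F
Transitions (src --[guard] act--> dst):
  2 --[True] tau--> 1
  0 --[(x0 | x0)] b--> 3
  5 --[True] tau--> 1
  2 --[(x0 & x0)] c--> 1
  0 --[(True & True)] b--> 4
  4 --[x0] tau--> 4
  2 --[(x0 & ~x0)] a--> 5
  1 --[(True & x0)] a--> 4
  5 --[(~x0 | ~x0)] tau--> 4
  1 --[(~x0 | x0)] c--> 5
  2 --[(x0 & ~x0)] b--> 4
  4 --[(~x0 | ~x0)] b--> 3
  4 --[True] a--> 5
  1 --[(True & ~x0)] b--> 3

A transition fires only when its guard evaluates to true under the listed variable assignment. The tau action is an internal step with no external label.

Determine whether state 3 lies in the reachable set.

8 transition(s) survive guard evaluation.
depth 0: {0}
depth 1: {4}  cumulative {0,4}
depth 2: {3,5}  cumulative {0,3,4,5}
depth 3: {1}  cumulative {0,1,3,4,5}
Reach set: {0,1,3,4,5}
Path to 3: b·b

Answer: REACHABLE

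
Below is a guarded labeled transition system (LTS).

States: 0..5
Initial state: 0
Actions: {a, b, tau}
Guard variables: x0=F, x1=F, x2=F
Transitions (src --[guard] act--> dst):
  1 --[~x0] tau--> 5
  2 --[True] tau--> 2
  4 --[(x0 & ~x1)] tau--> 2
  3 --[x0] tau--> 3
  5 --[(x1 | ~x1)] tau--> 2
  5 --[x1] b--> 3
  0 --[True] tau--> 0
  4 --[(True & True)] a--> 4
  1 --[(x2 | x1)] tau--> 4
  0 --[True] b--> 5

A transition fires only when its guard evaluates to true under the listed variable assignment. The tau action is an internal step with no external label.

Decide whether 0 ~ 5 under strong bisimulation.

Refine partition for ~:
  P[0] = {{0,1,2,3,4,5}}
  P[1] = {{0},{1,2,5},{3},{4}}
stable after 2 split(s): 4 block(s)
0∈{0}, 5∈{1,2,5}

Answer: NOT BISIMILAR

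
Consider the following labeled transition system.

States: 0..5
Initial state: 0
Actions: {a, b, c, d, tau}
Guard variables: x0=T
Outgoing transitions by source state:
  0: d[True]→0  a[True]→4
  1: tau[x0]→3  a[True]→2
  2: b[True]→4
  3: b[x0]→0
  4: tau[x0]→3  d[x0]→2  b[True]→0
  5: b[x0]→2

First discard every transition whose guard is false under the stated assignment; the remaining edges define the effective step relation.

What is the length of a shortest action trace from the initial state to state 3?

Answer: 2

Analysis:
Breadth-first toward 3:
  L0 = {0}
  L1 = {4}
  L2 = {2,3}
depth(3)=2, e.g. a·tau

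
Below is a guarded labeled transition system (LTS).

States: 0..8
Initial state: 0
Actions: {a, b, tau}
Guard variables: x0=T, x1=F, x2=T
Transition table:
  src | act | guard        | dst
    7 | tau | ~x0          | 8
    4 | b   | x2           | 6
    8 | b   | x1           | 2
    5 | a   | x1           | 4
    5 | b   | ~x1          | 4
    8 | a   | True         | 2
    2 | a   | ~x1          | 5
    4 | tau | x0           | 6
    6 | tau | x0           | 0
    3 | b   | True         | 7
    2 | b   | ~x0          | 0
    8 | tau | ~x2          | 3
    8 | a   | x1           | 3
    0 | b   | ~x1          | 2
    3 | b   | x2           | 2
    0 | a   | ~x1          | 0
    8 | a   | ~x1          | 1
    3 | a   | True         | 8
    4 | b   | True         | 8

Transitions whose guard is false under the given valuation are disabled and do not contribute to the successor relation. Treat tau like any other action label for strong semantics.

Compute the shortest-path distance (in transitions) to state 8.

Breadth-first toward 8:
  Layer 0: {0}
  Layer 1: {2}
  Layer 2: {5}
  Layer 3: {4}
  Layer 4: {6,8}
first hit 8 at d=4 via b·a·b·b

Answer: 4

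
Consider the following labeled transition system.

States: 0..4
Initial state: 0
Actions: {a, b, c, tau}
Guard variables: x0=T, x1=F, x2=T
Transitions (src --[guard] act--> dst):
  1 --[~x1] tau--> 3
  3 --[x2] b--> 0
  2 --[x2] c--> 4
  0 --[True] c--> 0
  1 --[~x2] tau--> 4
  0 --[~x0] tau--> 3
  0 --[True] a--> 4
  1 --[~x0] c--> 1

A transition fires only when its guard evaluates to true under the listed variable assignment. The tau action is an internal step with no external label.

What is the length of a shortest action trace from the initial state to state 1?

Answer: UNREACHABLE

Analysis:
Layered search for 1:
  depth 0: {0}
  depth 1: {4}
1 never appears.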